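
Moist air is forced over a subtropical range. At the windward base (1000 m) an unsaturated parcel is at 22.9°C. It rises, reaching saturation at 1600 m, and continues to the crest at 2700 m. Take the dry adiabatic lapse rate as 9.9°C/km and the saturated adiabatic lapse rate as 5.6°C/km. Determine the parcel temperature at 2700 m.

Dry to 1600 m: -9.9 × 0.6 km = -5.94°C, so T = 16.96°C.
Saturated to 2700 m: -5.6 × 1.1 km = -6.16°C, so T = 10.8°C.

10.8°C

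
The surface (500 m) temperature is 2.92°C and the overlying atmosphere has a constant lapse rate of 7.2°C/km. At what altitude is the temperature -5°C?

1600 m

Height above start = (2.92 − (-5)) / 7.2 = 1.1 km
Altitude = 500 m + 1100 m = 1600 m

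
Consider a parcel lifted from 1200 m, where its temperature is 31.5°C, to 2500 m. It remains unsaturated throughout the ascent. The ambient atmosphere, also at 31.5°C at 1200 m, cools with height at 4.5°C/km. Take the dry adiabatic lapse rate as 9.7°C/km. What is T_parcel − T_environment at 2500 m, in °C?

Parcel:
  From 1200 m to 2500 m (dry): cools by 9.7 × 1.3 = 12.61°C, giving 18.89°C.
Environment:
  From 1200 m to 2500 m (environment): cools by 4.5 × 1.3 = 5.85°C, giving 25.65°C.
T_parcel − T_env = 18.89 − 25.65 = -6.76°C

-6.76°C (parcel cooler than environment)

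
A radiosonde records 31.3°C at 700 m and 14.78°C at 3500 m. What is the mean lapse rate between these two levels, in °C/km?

5.9°C/km

Γ = −ΔT/Δz = (31.3 − 14.78) / (3500 − 700) m
  = 16.52°C / 2.8 km = 5.9°C/km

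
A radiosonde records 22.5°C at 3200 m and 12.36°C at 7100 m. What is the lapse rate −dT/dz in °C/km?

2.6°C/km

Γ = −ΔT/Δz = (22.5 − 12.36) / (7100 − 3200) m
  = 10.14°C / 3.9 km = 2.6°C/km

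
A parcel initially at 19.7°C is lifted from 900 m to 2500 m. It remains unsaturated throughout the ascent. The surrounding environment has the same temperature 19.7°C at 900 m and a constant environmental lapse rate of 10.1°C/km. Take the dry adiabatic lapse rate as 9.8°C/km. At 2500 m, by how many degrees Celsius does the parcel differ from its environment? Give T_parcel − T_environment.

+0.48°C (parcel warmer than environment)

Parcel:
  900–2500 m, dry: Δz = 1.6 km ⇒ ΔT = -15.68°C; T = 4.02°C
Environment:
  900–2500 m, environment: Δz = 1.6 km ⇒ ΔT = -16.16°C; T = 3.54°C
T_parcel − T_env = 4.02 − 3.54 = +0.48°C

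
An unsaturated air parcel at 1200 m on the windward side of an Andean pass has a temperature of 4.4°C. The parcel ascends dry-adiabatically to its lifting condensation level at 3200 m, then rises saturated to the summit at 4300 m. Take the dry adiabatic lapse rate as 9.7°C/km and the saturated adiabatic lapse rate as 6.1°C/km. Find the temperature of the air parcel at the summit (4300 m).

Dry to 3200 m: -9.7 × 2 km = -19.4°C, so T = -15°C.
Saturated to 4300 m: -6.1 × 1.1 km = -6.71°C, so T = -21.71°C.

-21.71°C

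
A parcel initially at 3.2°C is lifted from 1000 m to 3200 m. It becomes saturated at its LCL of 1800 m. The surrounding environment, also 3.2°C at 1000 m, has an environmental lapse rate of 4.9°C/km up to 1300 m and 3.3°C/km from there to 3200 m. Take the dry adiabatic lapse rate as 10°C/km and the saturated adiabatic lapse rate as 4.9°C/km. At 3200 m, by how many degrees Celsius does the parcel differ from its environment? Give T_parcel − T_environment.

Parcel:
  Dry to 1800 m: -10 × 0.8 km = -8°C, so T = -4.8°C.
  Saturated to 3200 m: -4.9 × 1.4 km = -6.86°C, so T = -11.66°C.
Environment:
  Environment, lower layer to 1300 m: -4.9 × 0.3 km = -1.47°C, so T = 1.73°C.
  Environment, upper layer to 3200 m: -3.3 × 1.9 km = -6.27°C, so T = -4.54°C.
T_parcel − T_env = -11.66 − (-4.54) = -7.12°C

-7.12°C (parcel cooler than environment)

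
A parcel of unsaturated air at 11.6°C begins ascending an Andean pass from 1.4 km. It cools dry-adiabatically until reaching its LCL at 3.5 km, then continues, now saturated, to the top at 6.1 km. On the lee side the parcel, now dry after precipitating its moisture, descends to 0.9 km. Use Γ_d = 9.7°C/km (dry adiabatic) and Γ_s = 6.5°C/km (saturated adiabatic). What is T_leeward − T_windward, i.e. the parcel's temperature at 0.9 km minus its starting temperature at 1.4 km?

+13.17°C

1400–3500 m, dry: Δz = 2.1 km ⇒ ΔT = -20.37°C; T = -8.77°C
3500–6100 m, saturated: Δz = 2.6 km ⇒ ΔT = -16.9°C; T = -25.67°C
6100–900 m, dry descent: Δz = 5.2 km ⇒ ΔT = +50.44°C; T = 24.77°C
Net change vs windward start: 24.77 − 11.6 = +13.17°C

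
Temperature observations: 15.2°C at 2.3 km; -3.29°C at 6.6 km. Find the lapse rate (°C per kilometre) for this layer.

4.3°C/km

Γ = −ΔT/Δz = (15.2 − (-3.29)) / (6600 − 2300) m
  = 18.49°C / 4.3 km = 4.3°C/km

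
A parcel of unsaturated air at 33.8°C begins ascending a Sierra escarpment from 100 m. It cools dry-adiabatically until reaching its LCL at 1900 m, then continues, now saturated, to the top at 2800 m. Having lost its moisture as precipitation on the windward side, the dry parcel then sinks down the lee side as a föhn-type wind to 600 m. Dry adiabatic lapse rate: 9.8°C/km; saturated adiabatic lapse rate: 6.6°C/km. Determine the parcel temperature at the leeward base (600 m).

100–1900 m, dry: Δz = 1.8 km ⇒ ΔT = -17.64°C; T = 16.16°C
1900–2800 m, saturated: Δz = 0.9 km ⇒ ΔT = -5.94°C; T = 10.22°C
2800–600 m, dry descent: Δz = 2.2 km ⇒ ΔT = +21.56°C; T = 31.78°C

31.78°C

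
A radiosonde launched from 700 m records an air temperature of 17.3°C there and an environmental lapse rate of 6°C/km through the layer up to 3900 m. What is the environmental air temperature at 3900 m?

700 → 3900 m (environmental, 6°C/km): ΔT = -6 × 3.2 = -19.2°C → T = -1.9°C

-1.9°C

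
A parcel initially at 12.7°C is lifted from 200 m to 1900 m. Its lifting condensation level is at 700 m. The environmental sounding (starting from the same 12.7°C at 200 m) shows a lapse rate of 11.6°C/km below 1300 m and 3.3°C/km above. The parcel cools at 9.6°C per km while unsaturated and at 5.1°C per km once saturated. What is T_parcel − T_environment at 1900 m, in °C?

+3.82°C (parcel warmer than environment)

Parcel:
  200 → 700 m (dry, 9.6°C/km): ΔT = -9.6 × 0.5 = -4.8°C → T = 7.9°C
  700 → 1900 m (saturated, 5.1°C/km): ΔT = -5.1 × 1.2 = -6.12°C → T = 1.78°C
Environment:
  200 → 1300 m (environment, lower layer, 11.6°C/km): ΔT = -11.6 × 1.1 = -12.76°C → T = -0.06°C
  1300 → 1900 m (environment, upper layer, 3.3°C/km): ΔT = -3.3 × 0.6 = -1.98°C → T = -2.04°C
T_parcel − T_env = 1.78 − (-2.04) = +3.82°C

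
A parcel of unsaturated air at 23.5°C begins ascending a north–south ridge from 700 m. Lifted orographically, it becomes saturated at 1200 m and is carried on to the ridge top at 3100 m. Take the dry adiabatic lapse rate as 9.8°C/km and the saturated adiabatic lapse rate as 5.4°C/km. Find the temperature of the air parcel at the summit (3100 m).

8.34°C

700 → 1200 m (dry, 9.8°C/km): ΔT = -9.8 × 0.5 = -4.9°C → T = 18.6°C
1200 → 3100 m (saturated, 5.4°C/km): ΔT = -5.4 × 1.9 = -10.26°C → T = 8.34°C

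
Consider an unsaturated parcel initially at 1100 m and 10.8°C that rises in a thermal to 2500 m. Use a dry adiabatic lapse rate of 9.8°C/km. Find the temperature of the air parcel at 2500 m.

-2.92°C

1100 → 2500 m (dry adiabatic, 9.8°C/km): ΔT = -9.8 × 1.4 = -13.72°C → T = -2.92°C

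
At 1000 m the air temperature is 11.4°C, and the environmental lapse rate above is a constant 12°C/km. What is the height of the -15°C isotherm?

Height above start = (11.4 − (-15)) / 12 = 2.2 km
Altitude = 1000 m + 2200 m = 3200 m

3200 m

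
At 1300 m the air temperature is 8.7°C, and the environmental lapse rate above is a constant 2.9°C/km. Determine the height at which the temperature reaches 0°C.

Height above start = (8.7 − 0) / 2.9 = 3 km
Altitude = 1300 m + 3000 m = 4300 m

4300 m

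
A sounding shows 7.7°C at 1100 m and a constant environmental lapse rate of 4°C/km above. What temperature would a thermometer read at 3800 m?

-3.1°C

1100–3800 m, environmental: Δz = 2.7 km ⇒ ΔT = -10.8°C; T = -3.1°C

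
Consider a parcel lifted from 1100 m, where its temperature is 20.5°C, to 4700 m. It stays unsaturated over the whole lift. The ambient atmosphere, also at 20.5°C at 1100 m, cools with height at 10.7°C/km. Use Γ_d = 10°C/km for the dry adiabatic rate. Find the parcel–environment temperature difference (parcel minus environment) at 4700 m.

Parcel:
  Dry to 4700 m: -10 × 3.6 km = -36°C, so T = -15.5°C.
Environment:
  Environment to 4700 m: -10.7 × 3.6 km = -38.52°C, so T = -18.02°C.
T_parcel − T_env = -15.5 − (-18.02) = +2.52°C

+2.52°C (parcel warmer than environment)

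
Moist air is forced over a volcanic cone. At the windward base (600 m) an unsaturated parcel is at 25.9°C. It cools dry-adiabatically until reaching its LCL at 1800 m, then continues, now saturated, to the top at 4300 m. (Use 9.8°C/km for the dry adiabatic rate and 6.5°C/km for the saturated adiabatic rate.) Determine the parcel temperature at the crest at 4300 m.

-2.11°C

From 600 m to 1800 m (dry): cools by 9.8 × 1.2 = 11.76°C, giving 14.14°C.
From 1800 m to 4300 m (saturated): cools by 6.5 × 2.5 = 16.25°C, giving -2.11°C.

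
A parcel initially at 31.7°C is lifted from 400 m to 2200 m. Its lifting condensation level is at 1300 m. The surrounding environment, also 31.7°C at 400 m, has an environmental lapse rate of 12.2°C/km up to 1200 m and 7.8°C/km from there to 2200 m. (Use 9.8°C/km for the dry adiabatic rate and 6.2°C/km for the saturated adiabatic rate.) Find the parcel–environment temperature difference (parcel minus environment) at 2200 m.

+3.16°C (parcel warmer than environment)

Parcel:
  400–1300 m, dry: Δz = 0.9 km ⇒ ΔT = -8.82°C; T = 22.88°C
  1300–2200 m, saturated: Δz = 0.9 km ⇒ ΔT = -5.58°C; T = 17.3°C
Environment:
  400–1200 m, environment, lower layer: Δz = 0.8 km ⇒ ΔT = -9.76°C; T = 21.94°C
  1200–2200 m, environment, upper layer: Δz = 1 km ⇒ ΔT = -7.8°C; T = 14.14°C
T_parcel − T_env = 17.3 − 14.14 = +3.16°C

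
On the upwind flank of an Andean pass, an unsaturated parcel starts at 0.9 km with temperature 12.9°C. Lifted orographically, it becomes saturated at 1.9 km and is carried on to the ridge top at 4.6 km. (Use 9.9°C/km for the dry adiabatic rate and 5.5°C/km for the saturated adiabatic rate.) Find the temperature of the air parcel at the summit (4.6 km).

-11.85°C

Dry to 1900 m: -9.9 × 1 km = -9.9°C, so T = 3°C.
Saturated to 4600 m: -5.5 × 2.7 km = -14.85°C, so T = -11.85°C.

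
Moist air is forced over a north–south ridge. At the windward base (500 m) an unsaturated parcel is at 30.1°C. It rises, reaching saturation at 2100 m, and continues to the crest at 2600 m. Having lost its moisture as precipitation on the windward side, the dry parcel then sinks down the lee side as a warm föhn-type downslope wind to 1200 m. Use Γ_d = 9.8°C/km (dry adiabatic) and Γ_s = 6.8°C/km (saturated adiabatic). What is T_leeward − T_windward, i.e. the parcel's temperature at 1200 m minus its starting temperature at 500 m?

500 → 2100 m (dry, 9.8°C/km): ΔT = -9.8 × 1.6 = -15.68°C → T = 14.42°C
2100 → 2600 m (saturated, 6.8°C/km): ΔT = -6.8 × 0.5 = -3.4°C → T = 11.02°C
2600 → 1200 m (dry descent, 9.8°C/km): ΔT = +9.8 × 1.4 = +13.72°C → T = 24.74°C
Net change vs windward start: 24.74 − 30.1 = -5.36°C

-5.36°C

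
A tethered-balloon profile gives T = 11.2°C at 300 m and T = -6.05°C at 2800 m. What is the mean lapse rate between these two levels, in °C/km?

Γ = −ΔT/Δz = (11.2 − (-6.05)) / (2800 − 300) m
  = 17.25°C / 2.5 km = 6.9°C/km

6.9°C/km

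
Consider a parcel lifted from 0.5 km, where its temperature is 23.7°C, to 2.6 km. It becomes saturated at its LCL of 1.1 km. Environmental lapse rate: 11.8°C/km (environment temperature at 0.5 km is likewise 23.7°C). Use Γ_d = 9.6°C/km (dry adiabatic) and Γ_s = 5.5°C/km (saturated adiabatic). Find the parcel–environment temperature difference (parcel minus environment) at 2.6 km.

Parcel:
  From 500 m to 1100 m (dry): cools by 9.6 × 0.6 = 5.76°C, giving 17.94°C.
  From 1100 m to 2600 m (saturated): cools by 5.5 × 1.5 = 8.25°C, giving 9.69°C.
Environment:
  From 500 m to 2600 m (environment): cools by 11.8 × 2.1 = 24.78°C, giving -1.08°C.
T_parcel − T_env = 9.69 − (-1.08) = +10.77°C

+10.77°C (parcel warmer than environment)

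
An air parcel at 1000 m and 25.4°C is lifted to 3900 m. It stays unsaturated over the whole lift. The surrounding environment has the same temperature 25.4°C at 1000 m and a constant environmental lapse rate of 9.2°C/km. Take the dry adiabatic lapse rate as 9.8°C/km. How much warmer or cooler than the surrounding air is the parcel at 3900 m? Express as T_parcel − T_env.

Parcel:
  Dry to 3900 m: -9.8 × 2.9 km = -28.42°C, so T = -3.02°C.
Environment:
  Environment to 3900 m: -9.2 × 2.9 km = -26.68°C, so T = -1.28°C.
T_parcel − T_env = -3.02 − (-1.28) = -1.74°C

-1.74°C (parcel cooler than environment)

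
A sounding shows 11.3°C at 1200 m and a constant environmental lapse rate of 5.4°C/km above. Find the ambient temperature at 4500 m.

-6.52°C

Environmental to 4500 m: -5.4 × 3.3 km = -17.82°C, so T = -6.52°C.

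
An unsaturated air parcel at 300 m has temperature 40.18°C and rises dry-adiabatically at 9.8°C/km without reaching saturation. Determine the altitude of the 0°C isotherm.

4400 m

Height above start = (40.18 − 0) / 9.8 = 4.1 km
Altitude = 300 m + 4100 m = 4400 m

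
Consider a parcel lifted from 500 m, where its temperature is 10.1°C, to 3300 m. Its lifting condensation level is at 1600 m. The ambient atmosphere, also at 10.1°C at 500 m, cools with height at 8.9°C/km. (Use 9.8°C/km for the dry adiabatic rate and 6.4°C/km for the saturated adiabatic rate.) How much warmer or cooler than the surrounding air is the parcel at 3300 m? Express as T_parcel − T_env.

+3.26°C (parcel warmer than environment)

Parcel:
  500–1600 m, dry: Δz = 1.1 km ⇒ ΔT = -10.78°C; T = -0.68°C
  1600–3300 m, saturated: Δz = 1.7 km ⇒ ΔT = -10.88°C; T = -11.56°C
Environment:
  500–3300 m, environment: Δz = 2.8 km ⇒ ΔT = -24.92°C; T = -14.82°C
T_parcel − T_env = -11.56 − (-14.82) = +3.26°C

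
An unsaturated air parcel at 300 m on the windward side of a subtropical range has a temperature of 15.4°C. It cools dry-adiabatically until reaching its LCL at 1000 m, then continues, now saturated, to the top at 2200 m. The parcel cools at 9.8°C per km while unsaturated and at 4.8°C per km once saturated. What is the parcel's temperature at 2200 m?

300–1000 m, dry: Δz = 0.7 km ⇒ ΔT = -6.86°C; T = 8.54°C
1000–2200 m, saturated: Δz = 1.2 km ⇒ ΔT = -5.76°C; T = 2.78°C

2.78°C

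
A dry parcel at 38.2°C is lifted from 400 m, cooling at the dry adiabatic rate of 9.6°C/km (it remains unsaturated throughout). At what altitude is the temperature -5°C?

Height above start = (38.2 − (-5)) / 9.6 = 4.5 km
Altitude = 400 m + 4500 m = 4900 m

4900 m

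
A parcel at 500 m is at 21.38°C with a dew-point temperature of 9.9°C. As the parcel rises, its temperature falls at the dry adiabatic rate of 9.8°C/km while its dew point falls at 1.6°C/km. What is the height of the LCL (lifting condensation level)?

1900 m

T and T_d converge at 9.8 − 1.6 = 8.2°C per km
Height above start = (21.38 − 9.9) / 8.2 = 1.4 km
LCL altitude = 500 m + 1400 m = 1900 m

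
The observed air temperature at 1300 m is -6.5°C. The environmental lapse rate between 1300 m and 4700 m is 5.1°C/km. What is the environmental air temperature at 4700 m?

-23.84°C

1300 → 4700 m (environmental, 5.1°C/km): ΔT = -5.1 × 3.4 = -17.34°C → T = -23.84°C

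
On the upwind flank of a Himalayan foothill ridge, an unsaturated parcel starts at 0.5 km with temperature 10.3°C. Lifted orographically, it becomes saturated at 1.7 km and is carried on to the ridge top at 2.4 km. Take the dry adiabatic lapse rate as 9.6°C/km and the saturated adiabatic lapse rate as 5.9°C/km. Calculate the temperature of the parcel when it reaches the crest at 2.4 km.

-5.35°C

From 500 m to 1700 m (dry): cools by 9.6 × 1.2 = 11.52°C, giving -1.22°C.
From 1700 m to 2400 m (saturated): cools by 5.9 × 0.7 = 4.13°C, giving -5.35°C.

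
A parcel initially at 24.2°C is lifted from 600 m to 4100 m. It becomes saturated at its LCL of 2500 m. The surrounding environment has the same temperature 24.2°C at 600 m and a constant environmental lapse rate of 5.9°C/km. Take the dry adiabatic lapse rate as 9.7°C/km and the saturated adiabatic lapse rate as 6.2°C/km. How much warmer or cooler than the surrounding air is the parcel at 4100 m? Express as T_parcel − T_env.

Parcel:
  Dry to 2500 m: -9.7 × 1.9 km = -18.43°C, so T = 5.77°C.
  Saturated to 4100 m: -6.2 × 1.6 km = -9.92°C, so T = -4.15°C.
Environment:
  Environment to 4100 m: -5.9 × 3.5 km = -20.65°C, so T = 3.55°C.
T_parcel − T_env = -4.15 − 3.55 = -7.7°C

-7.7°C (parcel cooler than environment)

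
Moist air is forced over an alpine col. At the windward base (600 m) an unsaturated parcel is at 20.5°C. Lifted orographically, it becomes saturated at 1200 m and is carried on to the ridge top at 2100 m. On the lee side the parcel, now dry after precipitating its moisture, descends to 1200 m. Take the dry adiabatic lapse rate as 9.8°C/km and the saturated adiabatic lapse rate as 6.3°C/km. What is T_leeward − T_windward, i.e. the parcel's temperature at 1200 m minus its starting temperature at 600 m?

-2.73°C

From 600 m to 1200 m (dry): cools by 9.8 × 0.6 = 5.88°C, giving 14.62°C.
From 1200 m to 2100 m (saturated): cools by 6.3 × 0.9 = 5.67°C, giving 8.95°C.
From 2100 m to 1200 m (dry descent): warms by 9.8 × 0.9 = 8.82°C, giving 17.77°C.
Net change vs windward start: 17.77 − 20.5 = -2.73°C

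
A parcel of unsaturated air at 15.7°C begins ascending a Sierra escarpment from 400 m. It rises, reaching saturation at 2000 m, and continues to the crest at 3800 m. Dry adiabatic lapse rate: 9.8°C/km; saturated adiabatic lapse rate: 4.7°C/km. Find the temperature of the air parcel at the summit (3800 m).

Dry to 2000 m: -9.8 × 1.6 km = -15.68°C, so T = 0.02°C.
Saturated to 3800 m: -4.7 × 1.8 km = -8.46°C, so T = -8.44°C.

-8.44°C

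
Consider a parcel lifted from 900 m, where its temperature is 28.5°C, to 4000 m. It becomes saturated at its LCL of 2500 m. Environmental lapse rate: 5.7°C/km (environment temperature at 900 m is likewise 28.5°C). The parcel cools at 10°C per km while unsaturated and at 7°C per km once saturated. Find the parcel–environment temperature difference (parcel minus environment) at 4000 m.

Parcel:
  Dry to 2500 m: -10 × 1.6 km = -16°C, so T = 12.5°C.
  Saturated to 4000 m: -7 × 1.5 km = -10.5°C, so T = 2°C.
Environment:
  Environment to 4000 m: -5.7 × 3.1 km = -17.67°C, so T = 10.83°C.
T_parcel − T_env = 2 − 10.83 = -8.83°C

-8.83°C (parcel cooler than environment)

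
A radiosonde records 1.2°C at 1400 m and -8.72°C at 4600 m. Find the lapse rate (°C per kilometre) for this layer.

3.1°C/km

Γ = −ΔT/Δz = (1.2 − (-8.72)) / (4600 − 1400) m
  = 9.92°C / 3.2 km = 3.1°C/km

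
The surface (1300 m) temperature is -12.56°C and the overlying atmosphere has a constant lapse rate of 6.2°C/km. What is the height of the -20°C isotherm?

2500 m

Height above start = (-12.56 − (-20)) / 6.2 = 1.2 km
Altitude = 1300 m + 1200 m = 2500 m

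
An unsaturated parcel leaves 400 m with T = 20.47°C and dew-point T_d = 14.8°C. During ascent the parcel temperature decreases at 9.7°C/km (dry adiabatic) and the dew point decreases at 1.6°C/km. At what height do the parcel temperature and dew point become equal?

1100 m

T and T_d converge at 9.7 − 1.6 = 8.1°C per km
Height above start = (20.47 − 14.8) / 8.1 = 0.7 km
LCL altitude = 400 m + 700 m = 1100 m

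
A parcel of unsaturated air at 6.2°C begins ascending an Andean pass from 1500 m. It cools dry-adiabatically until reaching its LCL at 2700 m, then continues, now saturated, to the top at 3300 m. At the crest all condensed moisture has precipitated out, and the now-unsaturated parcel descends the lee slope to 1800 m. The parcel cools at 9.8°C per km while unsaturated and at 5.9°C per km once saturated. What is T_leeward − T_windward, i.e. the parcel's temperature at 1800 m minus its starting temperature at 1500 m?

-0.6°C

From 1500 m to 2700 m (dry): cools by 9.8 × 1.2 = 11.76°C, giving -5.56°C.
From 2700 m to 3300 m (saturated): cools by 5.9 × 0.6 = 3.54°C, giving -9.1°C.
From 3300 m to 1800 m (dry descent): warms by 9.8 × 1.5 = 14.7°C, giving 5.6°C.
Net change vs windward start: 5.6 − 6.2 = -0.6°C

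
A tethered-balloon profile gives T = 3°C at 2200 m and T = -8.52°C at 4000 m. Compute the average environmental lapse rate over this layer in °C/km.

6.4°C/km

Γ = −ΔT/Δz = (3 − (-8.52)) / (4000 − 2200) m
  = 11.52°C / 1.8 km = 6.4°C/km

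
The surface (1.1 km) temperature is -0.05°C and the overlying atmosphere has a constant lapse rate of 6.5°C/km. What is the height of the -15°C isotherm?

3.4 km

Height above start = (-0.05 − (-15)) / 6.5 = 2.3 km
Altitude = 1100 m + 2300 m = 3400 m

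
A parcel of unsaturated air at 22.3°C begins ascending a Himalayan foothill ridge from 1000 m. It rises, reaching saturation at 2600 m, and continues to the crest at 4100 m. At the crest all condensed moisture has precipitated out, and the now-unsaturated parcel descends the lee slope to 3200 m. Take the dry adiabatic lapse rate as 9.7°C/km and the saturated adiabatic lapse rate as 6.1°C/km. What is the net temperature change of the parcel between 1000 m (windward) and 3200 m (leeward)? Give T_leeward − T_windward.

1000–2600 m, dry: Δz = 1.6 km ⇒ ΔT = -15.52°C; T = 6.78°C
2600–4100 m, saturated: Δz = 1.5 km ⇒ ΔT = -9.15°C; T = -2.37°C
4100–3200 m, dry descent: Δz = 0.9 km ⇒ ΔT = +8.73°C; T = 6.36°C
Net change vs windward start: 6.36 − 22.3 = -15.94°C

-15.94°C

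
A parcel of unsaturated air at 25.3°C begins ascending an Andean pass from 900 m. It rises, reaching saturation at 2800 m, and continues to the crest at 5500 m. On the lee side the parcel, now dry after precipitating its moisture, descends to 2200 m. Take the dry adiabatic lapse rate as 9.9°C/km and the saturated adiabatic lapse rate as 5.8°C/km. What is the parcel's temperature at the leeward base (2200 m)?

900–2800 m, dry: Δz = 1.9 km ⇒ ΔT = -18.81°C; T = 6.49°C
2800–5500 m, saturated: Δz = 2.7 km ⇒ ΔT = -15.66°C; T = -9.17°C
5500–2200 m, dry descent: Δz = 3.3 km ⇒ ΔT = +32.67°C; T = 23.5°C

23.5°C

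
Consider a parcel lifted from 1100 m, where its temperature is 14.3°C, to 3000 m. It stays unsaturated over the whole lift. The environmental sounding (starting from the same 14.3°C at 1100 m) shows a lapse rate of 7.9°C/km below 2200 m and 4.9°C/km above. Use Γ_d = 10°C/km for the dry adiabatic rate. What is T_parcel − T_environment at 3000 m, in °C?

Parcel:
  From 1100 m to 3000 m (dry): cools by 10 × 1.9 = 19°C, giving -4.7°C.
Environment:
  From 1100 m to 2200 m (environment, lower layer): cools by 7.9 × 1.1 = 8.69°C, giving 5.61°C.
  From 2200 m to 3000 m (environment, upper layer): cools by 4.9 × 0.8 = 3.92°C, giving 1.69°C.
T_parcel − T_env = -4.7 − 1.69 = -6.39°C

-6.39°C (parcel cooler than environment)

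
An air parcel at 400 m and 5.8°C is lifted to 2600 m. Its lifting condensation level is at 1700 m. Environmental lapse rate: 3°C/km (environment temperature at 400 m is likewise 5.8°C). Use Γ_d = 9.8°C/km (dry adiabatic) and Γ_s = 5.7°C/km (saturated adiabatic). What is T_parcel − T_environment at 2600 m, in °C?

-11.27°C (parcel cooler than environment)

Parcel:
  400–1700 m, dry: Δz = 1.3 km ⇒ ΔT = -12.74°C; T = -6.94°C
  1700–2600 m, saturated: Δz = 0.9 km ⇒ ΔT = -5.13°C; T = -12.07°C
Environment:
  400–2600 m, environment: Δz = 2.2 km ⇒ ΔT = -6.6°C; T = -0.8°C
T_parcel − T_env = -12.07 − (-0.8) = -11.27°C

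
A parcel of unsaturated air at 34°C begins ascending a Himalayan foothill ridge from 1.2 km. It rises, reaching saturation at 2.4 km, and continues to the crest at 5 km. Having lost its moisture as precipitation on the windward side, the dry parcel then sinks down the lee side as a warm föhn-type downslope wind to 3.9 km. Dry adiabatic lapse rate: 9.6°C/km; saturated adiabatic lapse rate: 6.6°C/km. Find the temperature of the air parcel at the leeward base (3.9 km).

1200–2400 m, dry: Δz = 1.2 km ⇒ ΔT = -11.52°C; T = 22.48°C
2400–5000 m, saturated: Δz = 2.6 km ⇒ ΔT = -17.16°C; T = 5.32°C
5000–3900 m, dry descent: Δz = 1.1 km ⇒ ΔT = +10.56°C; T = 15.88°C

15.88°C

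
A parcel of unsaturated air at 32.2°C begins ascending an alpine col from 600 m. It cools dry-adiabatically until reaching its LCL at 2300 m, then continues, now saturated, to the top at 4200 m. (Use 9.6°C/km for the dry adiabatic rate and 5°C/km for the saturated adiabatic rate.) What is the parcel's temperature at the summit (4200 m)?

6.38°C

Dry to 2300 m: -9.6 × 1.7 km = -16.32°C, so T = 15.88°C.
Saturated to 4200 m: -5 × 1.9 km = -9.5°C, so T = 6.38°C.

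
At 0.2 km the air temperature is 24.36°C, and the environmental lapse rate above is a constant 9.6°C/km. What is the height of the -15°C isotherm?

4.3 km

Height above start = (24.36 − (-15)) / 9.6 = 4.1 km
Altitude = 200 m + 4100 m = 4300 m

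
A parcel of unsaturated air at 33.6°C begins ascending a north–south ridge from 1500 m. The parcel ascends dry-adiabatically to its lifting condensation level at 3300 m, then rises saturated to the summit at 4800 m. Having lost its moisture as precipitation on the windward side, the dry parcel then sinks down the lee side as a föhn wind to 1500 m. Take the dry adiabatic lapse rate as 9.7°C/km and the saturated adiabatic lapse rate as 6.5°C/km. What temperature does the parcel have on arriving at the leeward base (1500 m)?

38.4°C

Dry to 3300 m: -9.7 × 1.8 km = -17.46°C, so T = 16.14°C.
Saturated to 4800 m: -6.5 × 1.5 km = -9.75°C, so T = 6.39°C.
Dry descent to 1500 m: +9.7 × 3.3 km = +32.01°C, so T = 38.4°C.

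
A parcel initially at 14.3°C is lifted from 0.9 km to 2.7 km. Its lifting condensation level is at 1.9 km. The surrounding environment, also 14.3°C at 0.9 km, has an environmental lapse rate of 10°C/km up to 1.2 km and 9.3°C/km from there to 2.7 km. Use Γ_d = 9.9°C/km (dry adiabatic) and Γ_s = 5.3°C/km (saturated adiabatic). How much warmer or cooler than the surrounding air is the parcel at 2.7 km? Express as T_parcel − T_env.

Parcel:
  900 → 1900 m (dry, 9.9°C/km): ΔT = -9.9 × 1 = -9.9°C → T = 4.4°C
  1900 → 2700 m (saturated, 5.3°C/km): ΔT = -5.3 × 0.8 = -4.24°C → T = 0.16°C
Environment:
  900 → 1200 m (environment, lower layer, 10°C/km): ΔT = -10 × 0.3 = -3°C → T = 11.3°C
  1200 → 2700 m (environment, upper layer, 9.3°C/km): ΔT = -9.3 × 1.5 = -13.95°C → T = -2.65°C
T_parcel − T_env = 0.16 − (-2.65) = +2.81°C

+2.81°C (parcel warmer than environment)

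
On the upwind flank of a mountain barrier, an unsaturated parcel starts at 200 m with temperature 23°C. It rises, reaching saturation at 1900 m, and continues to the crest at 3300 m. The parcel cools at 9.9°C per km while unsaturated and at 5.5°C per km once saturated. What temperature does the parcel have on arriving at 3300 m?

-1.53°C

Dry to 1900 m: -9.9 × 1.7 km = -16.83°C, so T = 6.17°C.
Saturated to 3300 m: -5.5 × 1.4 km = -7.7°C, so T = -1.53°C.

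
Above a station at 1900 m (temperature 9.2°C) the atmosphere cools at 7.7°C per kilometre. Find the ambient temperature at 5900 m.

-21.6°C

Environmental to 5900 m: -7.7 × 4 km = -30.8°C, so T = -21.6°C.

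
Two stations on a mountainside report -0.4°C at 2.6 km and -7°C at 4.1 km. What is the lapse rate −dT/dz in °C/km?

Γ = −ΔT/Δz = (-0.4 − (-7)) / (4100 − 2600) m
  = 6.6°C / 1.5 km = 4.4°C/km

4.4°C/km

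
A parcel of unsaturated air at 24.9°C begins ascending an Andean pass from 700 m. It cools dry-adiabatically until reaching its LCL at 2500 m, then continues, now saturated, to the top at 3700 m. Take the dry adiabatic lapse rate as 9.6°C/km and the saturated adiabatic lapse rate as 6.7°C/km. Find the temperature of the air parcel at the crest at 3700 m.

-0.42°C

From 700 m to 2500 m (dry): cools by 9.6 × 1.8 = 17.28°C, giving 7.62°C.
From 2500 m to 3700 m (saturated): cools by 6.7 × 1.2 = 8.04°C, giving -0.42°C.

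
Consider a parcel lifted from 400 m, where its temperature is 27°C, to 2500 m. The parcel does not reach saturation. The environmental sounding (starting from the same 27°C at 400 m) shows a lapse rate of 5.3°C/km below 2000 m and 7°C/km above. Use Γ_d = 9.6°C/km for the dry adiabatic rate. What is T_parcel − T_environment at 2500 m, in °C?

-8.18°C (parcel cooler than environment)

Parcel:
  Dry to 2500 m: -9.6 × 2.1 km = -20.16°C, so T = 6.84°C.
Environment:
  Environment, lower layer to 2000 m: -5.3 × 1.6 km = -8.48°C, so T = 18.52°C.
  Environment, upper layer to 2500 m: -7 × 0.5 km = -3.5°C, so T = 15.02°C.
T_parcel − T_env = 6.84 − 15.02 = -8.18°C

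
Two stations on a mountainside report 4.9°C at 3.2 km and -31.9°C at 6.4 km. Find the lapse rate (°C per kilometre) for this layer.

Γ = −ΔT/Δz = (4.9 − (-31.9)) / (6400 − 3200) m
  = 36.8°C / 3.2 km = 11.5°C/km

11.5°C/km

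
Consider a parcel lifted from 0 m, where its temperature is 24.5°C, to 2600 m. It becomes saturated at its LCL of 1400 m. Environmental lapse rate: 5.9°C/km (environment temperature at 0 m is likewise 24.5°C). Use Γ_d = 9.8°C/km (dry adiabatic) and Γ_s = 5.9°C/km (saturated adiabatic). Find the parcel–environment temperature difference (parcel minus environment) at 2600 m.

-5.46°C (parcel cooler than environment)

Parcel:
  0–1400 m, dry: Δz = 1.4 km ⇒ ΔT = -13.72°C; T = 10.78°C
  1400–2600 m, saturated: Δz = 1.2 km ⇒ ΔT = -7.08°C; T = 3.7°C
Environment:
  0–2600 m, environment: Δz = 2.6 km ⇒ ΔT = -15.34°C; T = 9.16°C
T_parcel − T_env = 3.7 − 9.16 = -5.46°C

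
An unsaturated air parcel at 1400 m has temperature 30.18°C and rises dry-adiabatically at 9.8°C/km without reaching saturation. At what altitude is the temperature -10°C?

5500 m

Height above start = (30.18 − (-10)) / 9.8 = 4.1 km
Altitude = 1400 m + 4100 m = 5500 m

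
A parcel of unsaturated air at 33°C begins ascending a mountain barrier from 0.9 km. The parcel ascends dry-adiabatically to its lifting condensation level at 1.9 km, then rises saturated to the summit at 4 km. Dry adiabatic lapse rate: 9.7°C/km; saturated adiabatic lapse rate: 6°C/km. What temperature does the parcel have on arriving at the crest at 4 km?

10.7°C

Dry to 1900 m: -9.7 × 1 km = -9.7°C, so T = 23.3°C.
Saturated to 4000 m: -6 × 2.1 km = -12.6°C, so T = 10.7°C.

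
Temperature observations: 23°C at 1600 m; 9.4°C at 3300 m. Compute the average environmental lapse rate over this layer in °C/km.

Γ = −ΔT/Δz = (23 − 9.4) / (3300 − 1600) m
  = 13.6°C / 1.7 km = 8°C/km

8°C/km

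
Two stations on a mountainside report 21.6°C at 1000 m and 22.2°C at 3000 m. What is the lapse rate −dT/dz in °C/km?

-0.3°C/km

Γ = −ΔT/Δz = (21.6 − 22.2) / (3000 − 1000) m
  = -0.6°C / 2 km = -0.3°C/km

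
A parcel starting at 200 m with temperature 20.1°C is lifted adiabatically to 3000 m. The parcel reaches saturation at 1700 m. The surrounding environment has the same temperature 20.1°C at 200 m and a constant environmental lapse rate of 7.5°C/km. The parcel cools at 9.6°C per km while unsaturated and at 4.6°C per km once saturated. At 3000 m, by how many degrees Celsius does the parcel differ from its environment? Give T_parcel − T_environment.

Parcel:
  From 200 m to 1700 m (dry): cools by 9.6 × 1.5 = 14.4°C, giving 5.7°C.
  From 1700 m to 3000 m (saturated): cools by 4.6 × 1.3 = 5.98°C, giving -0.28°C.
Environment:
  From 200 m to 3000 m (environment): cools by 7.5 × 2.8 = 21°C, giving -0.9°C.
T_parcel − T_env = -0.28 − (-0.9) = +0.62°C

+0.62°C (parcel warmer than environment)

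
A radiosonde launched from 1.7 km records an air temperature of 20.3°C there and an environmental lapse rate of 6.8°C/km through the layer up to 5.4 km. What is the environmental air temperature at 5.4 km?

-4.86°C

1700–5400 m, environmental: Δz = 3.7 km ⇒ ΔT = -25.16°C; T = -4.86°C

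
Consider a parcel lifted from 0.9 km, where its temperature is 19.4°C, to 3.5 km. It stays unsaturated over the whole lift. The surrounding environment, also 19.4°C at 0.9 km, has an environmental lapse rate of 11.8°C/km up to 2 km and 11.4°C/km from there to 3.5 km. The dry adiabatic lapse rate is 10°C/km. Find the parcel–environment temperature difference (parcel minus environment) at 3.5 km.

+4.08°C (parcel warmer than environment)

Parcel:
  900 → 3500 m (dry, 10°C/km): ΔT = -10 × 2.6 = -26°C → T = -6.6°C
Environment:
  900 → 2000 m (environment, lower layer, 11.8°C/km): ΔT = -11.8 × 1.1 = -12.98°C → T = 6.42°C
  2000 → 3500 m (environment, upper layer, 11.4°C/km): ΔT = -11.4 × 1.5 = -17.1°C → T = -10.68°C
T_parcel − T_env = -6.6 − (-10.68) = +4.08°C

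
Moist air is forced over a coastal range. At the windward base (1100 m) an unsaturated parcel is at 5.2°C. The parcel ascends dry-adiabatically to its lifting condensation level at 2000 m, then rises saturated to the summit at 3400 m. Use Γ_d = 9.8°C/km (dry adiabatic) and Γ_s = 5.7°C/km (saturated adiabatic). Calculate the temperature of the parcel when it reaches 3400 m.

From 1100 m to 2000 m (dry): cools by 9.8 × 0.9 = 8.82°C, giving -3.62°C.
From 2000 m to 3400 m (saturated): cools by 5.7 × 1.4 = 7.98°C, giving -11.6°C.

-11.6°C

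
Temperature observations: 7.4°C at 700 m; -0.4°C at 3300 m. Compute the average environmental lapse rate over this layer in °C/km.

Γ = −ΔT/Δz = (7.4 − (-0.4)) / (3300 − 700) m
  = 7.8°C / 2.6 km = 3°C/km

3°C/km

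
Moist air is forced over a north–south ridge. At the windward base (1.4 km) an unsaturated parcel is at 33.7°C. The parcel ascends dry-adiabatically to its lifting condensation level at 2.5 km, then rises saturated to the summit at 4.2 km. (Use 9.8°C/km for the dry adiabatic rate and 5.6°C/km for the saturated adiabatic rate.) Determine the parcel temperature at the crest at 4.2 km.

13.4°C

From 1400 m to 2500 m (dry): cools by 9.8 × 1.1 = 10.78°C, giving 22.92°C.
From 2500 m to 4200 m (saturated): cools by 5.6 × 1.7 = 9.52°C, giving 13.4°C.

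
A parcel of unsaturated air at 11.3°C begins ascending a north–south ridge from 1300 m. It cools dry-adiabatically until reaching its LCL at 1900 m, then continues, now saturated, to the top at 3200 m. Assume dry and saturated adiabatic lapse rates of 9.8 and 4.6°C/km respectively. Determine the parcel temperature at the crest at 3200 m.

-0.56°C

1300 → 1900 m (dry, 9.8°C/km): ΔT = -9.8 × 0.6 = -5.88°C → T = 5.42°C
1900 → 3200 m (saturated, 4.6°C/km): ΔT = -4.6 × 1.3 = -5.98°C → T = -0.56°C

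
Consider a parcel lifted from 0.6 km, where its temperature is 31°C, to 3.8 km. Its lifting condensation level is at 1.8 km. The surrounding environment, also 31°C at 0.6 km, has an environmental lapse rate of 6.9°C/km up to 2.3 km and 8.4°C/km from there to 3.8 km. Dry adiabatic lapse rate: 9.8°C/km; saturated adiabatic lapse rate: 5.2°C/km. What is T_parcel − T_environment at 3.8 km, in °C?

Parcel:
  From 600 m to 1800 m (dry): cools by 9.8 × 1.2 = 11.76°C, giving 19.24°C.
  From 1800 m to 3800 m (saturated): cools by 5.2 × 2 = 10.4°C, giving 8.84°C.
Environment:
  From 600 m to 2300 m (environment, lower layer): cools by 6.9 × 1.7 = 11.73°C, giving 19.27°C.
  From 2300 m to 3800 m (environment, upper layer): cools by 8.4 × 1.5 = 12.6°C, giving 6.67°C.
T_parcel − T_env = 8.84 − 6.67 = +2.17°C

+2.17°C (parcel warmer than environment)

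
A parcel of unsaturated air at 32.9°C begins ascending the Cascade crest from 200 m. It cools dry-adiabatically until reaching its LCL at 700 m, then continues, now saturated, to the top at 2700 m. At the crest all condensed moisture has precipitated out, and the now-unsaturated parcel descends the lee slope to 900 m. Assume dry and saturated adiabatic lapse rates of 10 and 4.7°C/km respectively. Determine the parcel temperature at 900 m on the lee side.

Dry to 700 m: -10 × 0.5 km = -5°C, so T = 27.9°C.
Saturated to 2700 m: -4.7 × 2 km = -9.4°C, so T = 18.5°C.
Dry descent to 900 m: +10 × 1.8 km = +18°C, so T = 36.5°C.

36.5°C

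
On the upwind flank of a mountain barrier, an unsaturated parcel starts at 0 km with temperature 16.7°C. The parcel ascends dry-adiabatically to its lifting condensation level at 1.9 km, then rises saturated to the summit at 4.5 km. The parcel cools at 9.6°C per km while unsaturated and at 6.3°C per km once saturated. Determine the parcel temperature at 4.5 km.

Dry to 1900 m: -9.6 × 1.9 km = -18.24°C, so T = -1.54°C.
Saturated to 4500 m: -6.3 × 2.6 km = -16.38°C, so T = -17.92°C.

-17.92°C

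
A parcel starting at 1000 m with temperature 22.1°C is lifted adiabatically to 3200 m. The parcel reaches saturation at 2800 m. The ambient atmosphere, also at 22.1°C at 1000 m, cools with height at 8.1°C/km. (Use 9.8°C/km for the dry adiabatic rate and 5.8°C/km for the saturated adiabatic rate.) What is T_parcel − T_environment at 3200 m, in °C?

Parcel:
  From 1000 m to 2800 m (dry): cools by 9.8 × 1.8 = 17.64°C, giving 4.46°C.
  From 2800 m to 3200 m (saturated): cools by 5.8 × 0.4 = 2.32°C, giving 2.14°C.
Environment:
  From 1000 m to 3200 m (environment): cools by 8.1 × 2.2 = 17.82°C, giving 4.28°C.
T_parcel − T_env = 2.14 − 4.28 = -2.14°C

-2.14°C (parcel cooler than environment)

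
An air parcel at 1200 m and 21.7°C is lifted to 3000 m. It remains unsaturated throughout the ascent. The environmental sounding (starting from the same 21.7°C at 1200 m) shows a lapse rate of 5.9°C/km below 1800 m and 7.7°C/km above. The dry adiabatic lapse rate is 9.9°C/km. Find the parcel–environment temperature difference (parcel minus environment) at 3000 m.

-5.04°C (parcel cooler than environment)

Parcel:
  Dry to 3000 m: -9.9 × 1.8 km = -17.82°C, so T = 3.88°C.
Environment:
  Environment, lower layer to 1800 m: -5.9 × 0.6 km = -3.54°C, so T = 18.16°C.
  Environment, upper layer to 3000 m: -7.7 × 1.2 km = -9.24°C, so T = 8.92°C.
T_parcel − T_env = 3.88 − 8.92 = -5.04°C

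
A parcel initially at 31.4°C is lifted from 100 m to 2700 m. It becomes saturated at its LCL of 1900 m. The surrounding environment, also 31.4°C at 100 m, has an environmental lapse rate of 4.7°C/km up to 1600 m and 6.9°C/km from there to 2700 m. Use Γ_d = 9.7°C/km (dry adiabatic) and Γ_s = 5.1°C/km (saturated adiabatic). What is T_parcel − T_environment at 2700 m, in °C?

Parcel:
  100–1900 m, dry: Δz = 1.8 km ⇒ ΔT = -17.46°C; T = 13.94°C
  1900–2700 m, saturated: Δz = 0.8 km ⇒ ΔT = -4.08°C; T = 9.86°C
Environment:
  100–1600 m, environment, lower layer: Δz = 1.5 km ⇒ ΔT = -7.05°C; T = 24.35°C
  1600–2700 m, environment, upper layer: Δz = 1.1 km ⇒ ΔT = -7.59°C; T = 16.76°C
T_parcel − T_env = 9.86 − 16.76 = -6.9°C

-6.9°C (parcel cooler than environment)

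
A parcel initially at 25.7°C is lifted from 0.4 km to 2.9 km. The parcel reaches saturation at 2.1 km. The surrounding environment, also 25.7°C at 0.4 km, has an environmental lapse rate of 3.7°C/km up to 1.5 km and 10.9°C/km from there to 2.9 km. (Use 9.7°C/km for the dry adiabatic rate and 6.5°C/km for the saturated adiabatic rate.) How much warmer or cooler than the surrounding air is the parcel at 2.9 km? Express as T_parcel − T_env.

Parcel:
  From 400 m to 2100 m (dry): cools by 9.7 × 1.7 = 16.49°C, giving 9.21°C.
  From 2100 m to 2900 m (saturated): cools by 6.5 × 0.8 = 5.2°C, giving 4.01°C.
Environment:
  From 400 m to 1500 m (environment, lower layer): cools by 3.7 × 1.1 = 4.07°C, giving 21.63°C.
  From 1500 m to 2900 m (environment, upper layer): cools by 10.9 × 1.4 = 15.26°C, giving 6.37°C.
T_parcel − T_env = 4.01 − 6.37 = -2.36°C

-2.36°C (parcel cooler than environment)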